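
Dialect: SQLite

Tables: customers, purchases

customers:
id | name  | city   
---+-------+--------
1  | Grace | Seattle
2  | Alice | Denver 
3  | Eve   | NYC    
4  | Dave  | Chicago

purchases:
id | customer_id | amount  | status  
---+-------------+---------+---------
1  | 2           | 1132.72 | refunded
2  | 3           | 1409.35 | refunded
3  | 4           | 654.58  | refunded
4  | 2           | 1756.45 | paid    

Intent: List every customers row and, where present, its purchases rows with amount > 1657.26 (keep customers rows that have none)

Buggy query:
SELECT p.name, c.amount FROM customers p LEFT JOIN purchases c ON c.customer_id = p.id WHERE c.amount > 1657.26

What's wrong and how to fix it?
Bug: Filtering c.amount in WHERE discards the NULL rows produced by LEFT JOIN, turning it into an inner join

Fix: Put 'c.amount > 1657.26' in the JOIN's ON clause instead of WHERE

Corrected query:
SELECT p.name, c.amount FROM customers p LEFT JOIN purchases c ON c.customer_id = p.id AND c.amount > 1657.26

Result:
name  | amount 
------+--------
Grace | NULL   
Alice | 1756.45
Eve   | NULL   
Dave  | NULL   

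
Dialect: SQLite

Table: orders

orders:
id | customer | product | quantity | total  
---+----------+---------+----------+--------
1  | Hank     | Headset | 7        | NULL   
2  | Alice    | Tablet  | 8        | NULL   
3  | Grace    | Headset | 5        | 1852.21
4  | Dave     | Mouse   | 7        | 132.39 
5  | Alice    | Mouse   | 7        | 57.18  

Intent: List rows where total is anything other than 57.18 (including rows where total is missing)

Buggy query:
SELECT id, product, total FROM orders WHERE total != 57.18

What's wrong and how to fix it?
Bug: Inequality against NULL is unknown, not true; rows with NULL are dropped

Fix: Handle NULL separately with IS NULL alongside the inequality

Corrected query:
SELECT id, product, total FROM orders WHERE total != 57.18 OR total IS NULL

Result:
id | product | total  
---+---------+--------
1  | Headset | NULL   
2  | Tablet  | NULL   
3  | Headset | 1852.21
4  | Mouse   | 132.39 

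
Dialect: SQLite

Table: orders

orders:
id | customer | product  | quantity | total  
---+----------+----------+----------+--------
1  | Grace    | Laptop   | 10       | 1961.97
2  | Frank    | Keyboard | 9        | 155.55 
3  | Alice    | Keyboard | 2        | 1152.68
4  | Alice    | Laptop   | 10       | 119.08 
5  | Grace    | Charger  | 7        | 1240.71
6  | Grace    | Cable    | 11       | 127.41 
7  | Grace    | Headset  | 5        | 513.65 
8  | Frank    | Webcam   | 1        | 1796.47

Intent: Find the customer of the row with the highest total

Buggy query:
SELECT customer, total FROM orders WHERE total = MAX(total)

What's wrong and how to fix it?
Bug: WHERE is evaluated per row; an aggregate over the whole table isn't defined there

Fix: Use a subquery: WHERE total = (SELECT MAX(total) FROM orders)

Corrected query:
SELECT customer, total FROM orders WHERE total = (SELECT MAX(total) FROM orders)

Result:
customer | total  
---------+--------
Grace    | 1961.97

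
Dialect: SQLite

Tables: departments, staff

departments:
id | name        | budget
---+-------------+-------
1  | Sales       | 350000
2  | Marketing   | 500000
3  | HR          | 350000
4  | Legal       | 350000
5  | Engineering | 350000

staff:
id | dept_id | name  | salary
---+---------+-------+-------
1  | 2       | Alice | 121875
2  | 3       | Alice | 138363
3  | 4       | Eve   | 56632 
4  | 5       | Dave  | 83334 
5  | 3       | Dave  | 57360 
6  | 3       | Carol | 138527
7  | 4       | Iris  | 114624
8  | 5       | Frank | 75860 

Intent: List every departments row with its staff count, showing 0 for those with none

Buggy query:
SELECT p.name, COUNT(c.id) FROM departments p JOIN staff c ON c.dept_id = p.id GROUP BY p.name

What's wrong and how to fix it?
Bug: INNER JOIN drops departments rows that have no matching staff rows

Fix: Use LEFT JOIN so parents without children still appear (COUNT(c.id) gives 0)

Corrected query:
SELECT p.name, COUNT(c.id) FROM departments p LEFT JOIN staff c ON c.dept_id = p.id GROUP BY p.name

Result:
name        | COUNT(c.id)
------------+------------
Engineering | 2          
HR          | 3          
Legal       | 2          
Marketing   | 1          
Sales       | 0          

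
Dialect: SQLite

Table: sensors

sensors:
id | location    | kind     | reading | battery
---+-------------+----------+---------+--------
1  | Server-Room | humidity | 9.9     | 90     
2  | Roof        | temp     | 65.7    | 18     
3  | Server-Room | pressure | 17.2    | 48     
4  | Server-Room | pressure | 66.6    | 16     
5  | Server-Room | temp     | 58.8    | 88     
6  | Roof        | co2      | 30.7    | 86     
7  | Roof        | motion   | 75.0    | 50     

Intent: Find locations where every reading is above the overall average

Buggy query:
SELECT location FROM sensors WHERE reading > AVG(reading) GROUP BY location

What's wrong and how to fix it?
Bug: WHERE evaluates per row before aggregation, so AVG() is unavailable

Fix: Compute the overall average in a scalar subquery and compare each group's MIN against it in HAVING

Corrected query:
SELECT location FROM sensors GROUP BY location HAVING MIN(reading) > (SELECT AVG(reading) FROM sensors)

Result:
(no rows)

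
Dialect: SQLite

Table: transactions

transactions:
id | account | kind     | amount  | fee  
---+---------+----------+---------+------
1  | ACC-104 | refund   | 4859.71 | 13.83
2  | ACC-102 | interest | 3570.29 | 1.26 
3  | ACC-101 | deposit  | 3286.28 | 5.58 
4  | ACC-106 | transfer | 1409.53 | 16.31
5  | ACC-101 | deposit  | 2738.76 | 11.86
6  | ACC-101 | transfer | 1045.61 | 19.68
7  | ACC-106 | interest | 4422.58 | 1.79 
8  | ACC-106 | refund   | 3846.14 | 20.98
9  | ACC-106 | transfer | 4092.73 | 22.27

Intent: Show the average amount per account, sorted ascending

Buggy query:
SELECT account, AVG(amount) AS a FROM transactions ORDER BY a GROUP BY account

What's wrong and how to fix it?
Bug: ORDER BY appears before GROUP BY; SQL clause order requires GROUP BY first

Fix: Move ORDER BY to the end, after GROUP BY

Corrected query:
SELECT account, AVG(amount) AS a FROM transactions GROUP BY account ORDER BY a

Result:
account | a          
--------+------------
ACC-101 | 2356.883333
ACC-106 | 3442.745   
ACC-102 | 3570.29    
ACC-104 | 4859.71    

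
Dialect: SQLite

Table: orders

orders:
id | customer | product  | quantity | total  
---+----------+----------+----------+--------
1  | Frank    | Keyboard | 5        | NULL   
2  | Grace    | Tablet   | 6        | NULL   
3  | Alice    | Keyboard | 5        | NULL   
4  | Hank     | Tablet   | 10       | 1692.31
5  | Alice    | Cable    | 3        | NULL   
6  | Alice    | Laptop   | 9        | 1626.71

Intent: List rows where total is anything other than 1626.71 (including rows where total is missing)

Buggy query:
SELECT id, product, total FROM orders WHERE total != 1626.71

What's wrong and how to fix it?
Bug: Inequality against NULL is unknown, not true; rows with NULL are dropped

Fix: Add an explicit OR total IS NULL to include the missing-value rows

Corrected query:
SELECT id, product, total FROM orders WHERE total != 1626.71 OR total IS NULL

Result:
id | product  | total  
---+----------+--------
1  | Keyboard | NULL   
2  | Tablet   | NULL   
3  | Keyboard | NULL   
4  | Tablet   | 1692.31
5  | Cable    | NULL   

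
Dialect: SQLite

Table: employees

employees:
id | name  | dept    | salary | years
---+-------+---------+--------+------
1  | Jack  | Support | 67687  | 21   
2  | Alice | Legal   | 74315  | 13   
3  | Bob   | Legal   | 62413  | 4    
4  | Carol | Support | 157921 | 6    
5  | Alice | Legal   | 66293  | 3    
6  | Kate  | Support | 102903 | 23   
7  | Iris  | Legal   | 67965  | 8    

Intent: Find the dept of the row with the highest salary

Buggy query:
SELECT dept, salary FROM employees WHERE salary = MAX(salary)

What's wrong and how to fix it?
Bug: WHERE is evaluated per row; an aggregate over the whole table isn't defined there

Fix: Wrap MAX in a scalar subquery so WHERE compares against a single value

Corrected query:
SELECT dept, salary FROM employees WHERE salary = (SELECT MAX(salary) FROM employees)

Result:
dept    | salary
--------+-------
Support | 157921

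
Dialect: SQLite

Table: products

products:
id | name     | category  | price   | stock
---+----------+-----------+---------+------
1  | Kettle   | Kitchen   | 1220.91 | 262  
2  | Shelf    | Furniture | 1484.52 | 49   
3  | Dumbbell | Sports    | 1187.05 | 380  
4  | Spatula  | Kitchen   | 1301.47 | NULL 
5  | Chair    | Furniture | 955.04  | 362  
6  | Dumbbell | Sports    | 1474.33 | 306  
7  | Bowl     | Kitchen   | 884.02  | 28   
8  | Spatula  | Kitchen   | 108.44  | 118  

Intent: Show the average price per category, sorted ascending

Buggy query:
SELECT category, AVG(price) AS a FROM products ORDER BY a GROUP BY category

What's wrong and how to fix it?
Bug: GROUP BY must precede ORDER BY

Fix: Move ORDER BY to the end, after GROUP BY

Corrected query:
SELECT category, AVG(price) AS a FROM products GROUP BY category ORDER BY a

Result:
category  | a      
----------+--------
Kitchen   | 878.71 
Furniture | 1219.78
Sports    | 1330.69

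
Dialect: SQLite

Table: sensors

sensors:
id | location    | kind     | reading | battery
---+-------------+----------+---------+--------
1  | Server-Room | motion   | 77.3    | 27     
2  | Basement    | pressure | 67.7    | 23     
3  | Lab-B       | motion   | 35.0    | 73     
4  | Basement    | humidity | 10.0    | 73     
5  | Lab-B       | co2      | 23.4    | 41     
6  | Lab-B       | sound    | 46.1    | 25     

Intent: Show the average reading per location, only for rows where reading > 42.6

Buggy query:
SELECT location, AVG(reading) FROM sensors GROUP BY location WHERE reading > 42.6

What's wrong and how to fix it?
Bug: WHERE cannot follow GROUP BY

Fix: Place WHERE between FROM and GROUP BY

Corrected query:
SELECT location, AVG(reading) FROM sensors WHERE reading > 42.6 GROUP BY location

Result:
location    | AVG(reading)
------------+-------------
Basement    | 67.7        
Lab-B       | 46.1        
Server-Room | 77.3        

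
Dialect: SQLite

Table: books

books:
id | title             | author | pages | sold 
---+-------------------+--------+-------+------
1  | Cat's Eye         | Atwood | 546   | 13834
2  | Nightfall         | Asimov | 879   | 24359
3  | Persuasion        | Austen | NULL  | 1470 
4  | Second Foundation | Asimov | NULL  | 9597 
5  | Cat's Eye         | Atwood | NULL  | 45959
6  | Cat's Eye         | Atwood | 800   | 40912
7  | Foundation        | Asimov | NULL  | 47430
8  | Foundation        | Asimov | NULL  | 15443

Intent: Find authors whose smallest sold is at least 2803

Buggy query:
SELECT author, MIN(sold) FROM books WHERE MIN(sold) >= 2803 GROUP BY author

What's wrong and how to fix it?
Bug: Aggregates like MIN are computed per group after WHERE runs

Fix: Replace WHERE with HAVING after the GROUP BY

Corrected query:
SELECT author, MIN(sold) FROM books GROUP BY author HAVING MIN(sold) >= 2803

Result:
author | MIN(sold)
-------+----------
Asimov | 9597     
Atwood | 13834    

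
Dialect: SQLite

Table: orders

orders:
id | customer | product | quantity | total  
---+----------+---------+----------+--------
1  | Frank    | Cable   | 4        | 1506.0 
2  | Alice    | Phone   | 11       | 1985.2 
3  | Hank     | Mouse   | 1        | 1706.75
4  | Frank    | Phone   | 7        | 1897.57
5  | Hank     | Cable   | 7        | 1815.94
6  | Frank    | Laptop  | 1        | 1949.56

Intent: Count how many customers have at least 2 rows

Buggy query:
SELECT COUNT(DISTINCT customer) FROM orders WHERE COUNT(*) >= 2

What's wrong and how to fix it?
Bug: WHERE filters individual rows, not groups, so a group-level COUNT is invalid there

Fix: Group first with HAVING COUNT(*) >= 2, then COUNT the resulting groups

Corrected query:
SELECT COUNT(*) FROM (SELECT customer FROM orders GROUP BY customer HAVING COUNT(*) >= 2)

Result:
COUNT(*)
--------
2       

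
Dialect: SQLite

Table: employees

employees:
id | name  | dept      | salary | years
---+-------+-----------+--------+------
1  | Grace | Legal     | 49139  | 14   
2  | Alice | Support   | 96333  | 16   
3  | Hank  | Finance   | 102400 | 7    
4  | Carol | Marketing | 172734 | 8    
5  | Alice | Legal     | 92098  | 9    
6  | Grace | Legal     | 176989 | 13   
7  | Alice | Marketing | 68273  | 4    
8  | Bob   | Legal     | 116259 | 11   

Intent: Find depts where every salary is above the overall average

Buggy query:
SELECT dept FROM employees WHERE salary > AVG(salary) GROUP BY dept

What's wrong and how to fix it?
Bug: WHERE evaluates per row before aggregation, so AVG() is unavailable

Fix: Compute the overall average in a scalar subquery and compare each group's MIN against it in HAVING

Corrected query:
SELECT dept FROM employees GROUP BY dept HAVING MIN(salary) > (SELECT AVG(salary) FROM employees)

Result:
(no rows)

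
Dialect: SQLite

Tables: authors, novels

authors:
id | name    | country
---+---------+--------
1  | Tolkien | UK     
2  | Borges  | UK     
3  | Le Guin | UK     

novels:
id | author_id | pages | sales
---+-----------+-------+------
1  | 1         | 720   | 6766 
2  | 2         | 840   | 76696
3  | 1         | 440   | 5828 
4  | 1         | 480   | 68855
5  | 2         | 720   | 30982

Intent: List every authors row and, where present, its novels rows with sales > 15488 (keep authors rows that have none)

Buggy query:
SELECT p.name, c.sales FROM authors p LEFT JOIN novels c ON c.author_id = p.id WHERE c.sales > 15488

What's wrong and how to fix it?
Bug: Filtering c.sales in WHERE discards the NULL rows produced by LEFT JOIN, turning it into an inner join

Fix: Move the right-table condition into the ON clause so unmatched parents are kept

Corrected query:
SELECT p.name, c.sales FROM authors p LEFT JOIN novels c ON c.author_id = p.id AND c.sales > 15488

Result:
name    | sales
--------+------
Tolkien | 68855
Borges  | 30982
Borges  | 76696
Le Guin | NULL 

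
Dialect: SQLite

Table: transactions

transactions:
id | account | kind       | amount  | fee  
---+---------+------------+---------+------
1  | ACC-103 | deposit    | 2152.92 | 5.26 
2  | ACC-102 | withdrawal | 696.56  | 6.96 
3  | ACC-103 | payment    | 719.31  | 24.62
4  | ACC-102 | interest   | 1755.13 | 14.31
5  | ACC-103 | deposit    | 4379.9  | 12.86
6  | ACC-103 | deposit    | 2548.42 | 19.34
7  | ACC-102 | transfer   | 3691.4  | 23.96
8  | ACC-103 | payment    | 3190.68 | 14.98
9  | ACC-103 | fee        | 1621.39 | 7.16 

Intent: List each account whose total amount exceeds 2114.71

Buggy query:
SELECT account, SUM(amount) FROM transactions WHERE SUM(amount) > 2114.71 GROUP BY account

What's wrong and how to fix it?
Bug: SUM(amount) is an aggregate, but WHERE filters rows before aggregation

Fix: Use HAVING (which filters groups after aggregation) instead of WHERE

Corrected query:
SELECT account, SUM(amount) FROM transactions GROUP BY account HAVING SUM(amount) > 2114.71

Result:
account | SUM(amount)
--------+------------
ACC-102 | 6143.09    
ACC-103 | 14612.62   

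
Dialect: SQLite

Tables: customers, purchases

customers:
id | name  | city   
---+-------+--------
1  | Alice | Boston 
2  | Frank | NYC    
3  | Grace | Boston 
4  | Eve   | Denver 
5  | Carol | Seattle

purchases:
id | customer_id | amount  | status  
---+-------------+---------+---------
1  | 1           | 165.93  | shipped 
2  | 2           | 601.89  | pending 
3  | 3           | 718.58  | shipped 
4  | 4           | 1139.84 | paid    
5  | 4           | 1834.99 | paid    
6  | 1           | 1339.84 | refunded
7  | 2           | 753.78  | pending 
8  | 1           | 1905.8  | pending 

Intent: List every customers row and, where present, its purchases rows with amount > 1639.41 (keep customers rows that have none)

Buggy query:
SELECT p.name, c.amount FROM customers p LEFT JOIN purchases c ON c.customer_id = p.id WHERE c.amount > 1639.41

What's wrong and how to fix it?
Bug: A WHERE condition on the right-hand table after LEFT JOIN drops unmatched parents

Fix: Move the right-table condition into the ON clause so unmatched parents are kept

Corrected query:
SELECT p.name, c.amount FROM customers p LEFT JOIN purchases c ON c.customer_id = p.id AND c.amount > 1639.41

Result:
name  | amount 
------+--------
Alice | 1905.8 
Frank | NULL   
Grace | NULL   
Eve   | 1834.99
Carol | NULL   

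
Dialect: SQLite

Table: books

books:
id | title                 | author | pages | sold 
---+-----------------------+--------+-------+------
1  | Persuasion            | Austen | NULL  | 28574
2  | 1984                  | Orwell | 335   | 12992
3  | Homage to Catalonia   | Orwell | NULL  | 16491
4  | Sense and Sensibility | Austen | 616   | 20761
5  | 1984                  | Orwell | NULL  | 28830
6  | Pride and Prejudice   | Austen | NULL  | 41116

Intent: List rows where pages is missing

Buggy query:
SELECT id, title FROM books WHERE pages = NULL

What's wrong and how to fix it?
Bug: '= NULL' is always unknown in SQL three-valued logic, so no rows match

Fix: Use IS NULL to test for NULL

Corrected query:
SELECT id, title FROM books WHERE pages IS NULL

Result:
id | title              
---+--------------------
1  | Persuasion         
3  | Homage to Catalonia
5  | 1984               
6  | Pride and Prejudice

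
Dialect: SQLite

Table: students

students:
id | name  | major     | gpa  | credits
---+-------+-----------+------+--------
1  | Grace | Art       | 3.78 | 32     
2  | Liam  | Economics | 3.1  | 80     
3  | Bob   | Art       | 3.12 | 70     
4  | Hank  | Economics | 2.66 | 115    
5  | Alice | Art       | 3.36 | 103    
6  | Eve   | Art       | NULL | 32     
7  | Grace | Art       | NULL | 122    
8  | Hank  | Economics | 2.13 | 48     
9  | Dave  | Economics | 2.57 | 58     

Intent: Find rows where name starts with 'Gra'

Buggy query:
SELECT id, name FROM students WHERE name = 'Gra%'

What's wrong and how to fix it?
Bug: Wildcards only work with LIKE; '=' treats '%' as a literal character

Fix: Use LIKE for wildcard pattern matching

Corrected query:
SELECT id, name FROM students WHERE name LIKE 'Gra%'

Result:
id | name 
---+------
1  | Grace
7  | Grace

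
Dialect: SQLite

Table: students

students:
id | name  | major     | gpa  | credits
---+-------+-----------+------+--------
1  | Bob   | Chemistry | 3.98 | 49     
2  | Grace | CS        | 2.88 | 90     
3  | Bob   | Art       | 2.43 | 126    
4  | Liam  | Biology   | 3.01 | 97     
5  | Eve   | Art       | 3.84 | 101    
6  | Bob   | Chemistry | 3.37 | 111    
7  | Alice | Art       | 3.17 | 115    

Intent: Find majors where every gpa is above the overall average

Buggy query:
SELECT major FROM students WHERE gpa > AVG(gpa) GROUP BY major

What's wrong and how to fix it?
Bug: WHERE evaluates per row before aggregation, so AVG() is unavailable

Fix: Use a subquery for AVG and a HAVING MIN(...) filter so the condition holds for every row in the group

Corrected query:
SELECT major FROM students GROUP BY major HAVING MIN(gpa) > (SELECT AVG(gpa) FROM students)

Result:
major    
---------
Chemistry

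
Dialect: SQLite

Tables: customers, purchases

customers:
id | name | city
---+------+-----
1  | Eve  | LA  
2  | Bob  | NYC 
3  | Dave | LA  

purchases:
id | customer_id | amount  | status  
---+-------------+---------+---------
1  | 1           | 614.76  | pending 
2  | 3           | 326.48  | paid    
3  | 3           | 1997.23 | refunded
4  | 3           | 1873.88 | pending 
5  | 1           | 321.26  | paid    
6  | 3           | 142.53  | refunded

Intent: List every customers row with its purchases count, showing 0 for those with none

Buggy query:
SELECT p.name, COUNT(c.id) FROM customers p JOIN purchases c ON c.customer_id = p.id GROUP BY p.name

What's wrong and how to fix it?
Bug: An inner join excludes parents with zero children

Fix: Use LEFT JOIN so parents without children still appear (COUNT(c.id) gives 0)

Corrected query:
SELECT p.name, COUNT(c.id) FROM customers p LEFT JOIN purchases c ON c.customer_id = p.id GROUP BY p.name

Result:
name | COUNT(c.id)
-----+------------
Bob  | 0          
Dave | 4          
Eve  | 2          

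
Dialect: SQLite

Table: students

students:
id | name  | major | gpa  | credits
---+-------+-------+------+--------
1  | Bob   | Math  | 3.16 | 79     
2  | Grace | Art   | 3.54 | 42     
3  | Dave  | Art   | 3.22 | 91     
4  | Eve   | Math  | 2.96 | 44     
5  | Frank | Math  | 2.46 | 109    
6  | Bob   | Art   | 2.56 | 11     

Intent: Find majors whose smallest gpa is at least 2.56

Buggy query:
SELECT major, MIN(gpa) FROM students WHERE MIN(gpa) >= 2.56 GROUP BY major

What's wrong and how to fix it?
Bug: MIN() in WHERE is a misuse of aggregate

Fix: Replace WHERE with HAVING after the GROUP BY

Corrected query:
SELECT major, MIN(gpa) FROM students GROUP BY major HAVING MIN(gpa) >= 2.56

Result:
major | MIN(gpa)
------+---------
Art   | 2.56    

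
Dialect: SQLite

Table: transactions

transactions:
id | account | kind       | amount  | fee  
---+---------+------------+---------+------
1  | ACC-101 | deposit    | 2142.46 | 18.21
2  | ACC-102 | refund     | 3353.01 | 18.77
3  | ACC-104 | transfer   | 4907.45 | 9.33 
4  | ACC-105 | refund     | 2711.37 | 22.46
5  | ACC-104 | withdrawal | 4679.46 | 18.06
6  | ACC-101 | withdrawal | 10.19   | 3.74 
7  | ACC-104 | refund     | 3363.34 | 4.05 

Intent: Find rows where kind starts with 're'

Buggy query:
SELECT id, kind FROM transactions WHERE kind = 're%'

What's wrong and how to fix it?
Bug: Wildcards only work with LIKE; '=' treats '%' as a literal character

Fix: Use LIKE for wildcard pattern matching

Corrected query:
SELECT id, kind FROM transactions WHERE kind LIKE 're%'

Result:
id | kind  
---+-------
2  | refund
4  | refund
7  | refund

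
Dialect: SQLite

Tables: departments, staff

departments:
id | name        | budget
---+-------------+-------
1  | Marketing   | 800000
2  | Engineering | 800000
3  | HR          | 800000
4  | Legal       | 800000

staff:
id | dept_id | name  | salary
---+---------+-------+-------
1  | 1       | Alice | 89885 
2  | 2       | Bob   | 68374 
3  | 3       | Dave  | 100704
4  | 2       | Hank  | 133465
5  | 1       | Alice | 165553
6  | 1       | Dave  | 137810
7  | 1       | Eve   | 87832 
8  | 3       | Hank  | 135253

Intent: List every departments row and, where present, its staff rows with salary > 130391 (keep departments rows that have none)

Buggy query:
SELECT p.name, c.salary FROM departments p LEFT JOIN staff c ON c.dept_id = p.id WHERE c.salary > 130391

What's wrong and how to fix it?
Bug: A WHERE condition on the right-hand table after LEFT JOIN drops unmatched parents

Fix: Put 'c.salary > 130391' in the JOIN's ON clause instead of WHERE

Corrected query:
SELECT p.name, c.salary FROM departments p LEFT JOIN staff c ON c.dept_id = p.id AND c.salary > 130391

Result:
name        | salary
------------+-------
Marketing   | 137810
Marketing   | 165553
Engineering | 133465
HR          | 135253
Legal       | NULL  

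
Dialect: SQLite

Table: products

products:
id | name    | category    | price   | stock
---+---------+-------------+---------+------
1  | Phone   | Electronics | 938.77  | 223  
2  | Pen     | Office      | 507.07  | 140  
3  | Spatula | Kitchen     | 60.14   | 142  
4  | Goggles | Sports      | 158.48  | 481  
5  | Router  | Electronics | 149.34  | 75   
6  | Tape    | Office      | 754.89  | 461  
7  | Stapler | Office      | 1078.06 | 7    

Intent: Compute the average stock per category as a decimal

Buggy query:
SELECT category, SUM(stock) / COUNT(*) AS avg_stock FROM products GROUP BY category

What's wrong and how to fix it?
Bug: Both operands are integers, so '/' performs integer division and truncates

Fix: Cast one side to REAL so the division keeps the fractional part

Corrected query:
SELECT category, SUM(stock) * 1.0 / COUNT(*) AS avg_stock FROM products GROUP BY category

Result:
category    | avg_stock 
------------+-----------
Electronics | 149       
Kitchen     | 142       
Office      | 202.666667
Sports      | 481       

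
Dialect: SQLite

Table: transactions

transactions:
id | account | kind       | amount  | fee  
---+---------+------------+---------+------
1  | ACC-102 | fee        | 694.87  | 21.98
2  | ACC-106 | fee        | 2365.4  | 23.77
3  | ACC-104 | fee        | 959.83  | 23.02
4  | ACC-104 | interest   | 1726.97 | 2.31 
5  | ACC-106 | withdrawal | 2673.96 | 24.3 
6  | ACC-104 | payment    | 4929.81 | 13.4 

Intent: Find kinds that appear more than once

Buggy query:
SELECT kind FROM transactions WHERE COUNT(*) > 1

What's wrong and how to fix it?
Bug: COUNT(*) is an aggregate and cannot be used in WHERE

Fix: Group first, then use HAVING for the count condition

Corrected query:
SELECT kind FROM transactions GROUP BY kind HAVING COUNT(*) > 1

Result:
kind
----
fee 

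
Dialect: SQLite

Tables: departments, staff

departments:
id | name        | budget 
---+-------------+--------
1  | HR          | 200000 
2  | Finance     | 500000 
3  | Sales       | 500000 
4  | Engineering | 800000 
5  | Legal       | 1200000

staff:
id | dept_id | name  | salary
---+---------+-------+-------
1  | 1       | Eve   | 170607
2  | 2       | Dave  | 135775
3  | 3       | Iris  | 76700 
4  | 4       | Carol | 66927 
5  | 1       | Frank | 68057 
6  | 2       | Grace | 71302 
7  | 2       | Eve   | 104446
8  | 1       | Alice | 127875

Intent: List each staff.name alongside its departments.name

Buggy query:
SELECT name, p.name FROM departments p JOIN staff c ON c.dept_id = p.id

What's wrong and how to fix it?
Bug: 'name' exists in both joined tables, so the database can't tell which one is meant

Fix: Qualify the column with its table alias (c.name)

Corrected query:
SELECT c.name, p.name FROM departments p JOIN staff c ON c.dept_id = p.id

Result:
name  | name       
------+------------
Eve   | HR         
Dave  | Finance    
Iris  | Sales      
Carol | Engineering
Frank | HR         
Grace | Finance    
Eve   | Finance    
Alice | HR         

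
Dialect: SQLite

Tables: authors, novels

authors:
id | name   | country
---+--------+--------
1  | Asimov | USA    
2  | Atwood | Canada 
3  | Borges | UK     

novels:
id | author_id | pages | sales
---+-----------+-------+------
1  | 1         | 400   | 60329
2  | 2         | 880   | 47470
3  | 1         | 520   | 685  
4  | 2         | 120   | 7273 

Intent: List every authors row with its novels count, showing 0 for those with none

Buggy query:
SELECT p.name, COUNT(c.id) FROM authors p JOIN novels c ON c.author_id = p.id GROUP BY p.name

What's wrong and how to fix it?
Bug: An inner join excludes parents with zero children

Fix: Use LEFT JOIN so parents without children still appear (COUNT(c.id) gives 0)

Corrected query:
SELECT p.name, COUNT(c.id) FROM authors p LEFT JOIN novels c ON c.author_id = p.id GROUP BY p.name

Result:
name   | COUNT(c.id)
-------+------------
Asimov | 2          
Atwood | 2          
Borges | 0          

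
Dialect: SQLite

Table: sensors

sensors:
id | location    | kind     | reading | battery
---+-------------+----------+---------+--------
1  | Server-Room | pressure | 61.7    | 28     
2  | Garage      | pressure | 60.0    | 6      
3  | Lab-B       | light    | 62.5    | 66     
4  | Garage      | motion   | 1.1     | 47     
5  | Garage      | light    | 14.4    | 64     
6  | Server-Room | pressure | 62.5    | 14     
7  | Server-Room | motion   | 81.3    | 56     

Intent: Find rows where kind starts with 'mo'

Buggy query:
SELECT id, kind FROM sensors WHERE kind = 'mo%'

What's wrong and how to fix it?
Bug: Wildcards only work with LIKE; '=' treats '%' as a literal character

Fix: Use LIKE for wildcard pattern matching

Corrected query:
SELECT id, kind FROM sensors WHERE kind LIKE 'mo%'

Result:
id | kind  
---+-------
4  | motion
7  | motion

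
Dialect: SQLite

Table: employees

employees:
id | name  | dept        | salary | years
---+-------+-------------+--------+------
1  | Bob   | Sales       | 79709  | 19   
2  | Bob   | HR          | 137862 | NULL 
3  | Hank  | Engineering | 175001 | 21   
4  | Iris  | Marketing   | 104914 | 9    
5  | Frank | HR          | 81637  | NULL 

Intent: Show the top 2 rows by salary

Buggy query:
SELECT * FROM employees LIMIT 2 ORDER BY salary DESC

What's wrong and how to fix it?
Bug: LIMIT must come after ORDER BY

Fix: Swap the clauses: ORDER BY first, then LIMIT

Corrected query:
SELECT * FROM employees ORDER BY salary DESC LIMIT 2

Result:
id | name | dept        | salary | years
---+------+-------------+--------+------
3  | Hank | Engineering | 175001 | 21   
2  | Bob  | HR          | 137862 | NULL 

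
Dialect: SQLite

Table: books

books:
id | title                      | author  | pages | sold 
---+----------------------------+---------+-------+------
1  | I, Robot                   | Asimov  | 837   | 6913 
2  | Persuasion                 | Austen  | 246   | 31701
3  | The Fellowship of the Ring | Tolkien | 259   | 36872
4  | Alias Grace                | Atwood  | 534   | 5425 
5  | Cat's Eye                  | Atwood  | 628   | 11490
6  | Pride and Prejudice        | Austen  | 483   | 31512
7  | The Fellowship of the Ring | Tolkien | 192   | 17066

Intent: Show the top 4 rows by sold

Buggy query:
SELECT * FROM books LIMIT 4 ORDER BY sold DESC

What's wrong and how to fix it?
Bug: LIMIT must come after ORDER BY

Fix: Sort with ORDER BY, then apply LIMIT

Corrected query:
SELECT * FROM books ORDER BY sold DESC LIMIT 4

Result:
id | title                      | author  | pages | sold 
---+----------------------------+---------+-------+------
3  | The Fellowship of the Ring | Tolkien | 259   | 36872
2  | Persuasion                 | Austen  | 246   | 31701
6  | Pride and Prejudice        | Austen  | 483   | 31512
7  | The Fellowship of the Ring | Tolkien | 192   | 17066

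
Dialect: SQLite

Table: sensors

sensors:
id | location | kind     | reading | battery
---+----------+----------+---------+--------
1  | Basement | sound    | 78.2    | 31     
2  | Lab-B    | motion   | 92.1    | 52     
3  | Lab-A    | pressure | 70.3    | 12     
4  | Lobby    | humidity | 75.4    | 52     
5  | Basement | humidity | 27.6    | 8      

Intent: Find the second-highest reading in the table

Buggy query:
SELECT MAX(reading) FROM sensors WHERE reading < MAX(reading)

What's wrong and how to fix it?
Bug: The inner MAX is an aggregate inside WHERE, which is not allowed

Fix: Compute the overall MAX in a subquery, then take MAX of rows below it

Corrected query:
SELECT MAX(reading) FROM sensors WHERE reading < (SELECT MAX(reading) FROM sensors)

Result:
MAX(reading)
------------
78.2        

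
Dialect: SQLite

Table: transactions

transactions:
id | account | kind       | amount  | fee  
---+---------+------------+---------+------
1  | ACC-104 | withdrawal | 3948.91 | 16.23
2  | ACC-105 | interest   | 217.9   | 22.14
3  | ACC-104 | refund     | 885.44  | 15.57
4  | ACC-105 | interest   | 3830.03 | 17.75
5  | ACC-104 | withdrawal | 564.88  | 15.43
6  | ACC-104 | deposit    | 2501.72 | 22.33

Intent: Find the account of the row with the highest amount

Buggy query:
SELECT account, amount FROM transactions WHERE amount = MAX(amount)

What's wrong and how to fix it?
Bug: MAX(amount) is an aggregate and cannot be used directly in WHERE

Fix: Use a subquery: WHERE amount = (SELECT MAX(amount) FROM transactions)

Corrected query:
SELECT account, amount FROM transactions WHERE amount = (SELECT MAX(amount) FROM transactions)

Result:
account | amount 
--------+--------
ACC-104 | 3948.91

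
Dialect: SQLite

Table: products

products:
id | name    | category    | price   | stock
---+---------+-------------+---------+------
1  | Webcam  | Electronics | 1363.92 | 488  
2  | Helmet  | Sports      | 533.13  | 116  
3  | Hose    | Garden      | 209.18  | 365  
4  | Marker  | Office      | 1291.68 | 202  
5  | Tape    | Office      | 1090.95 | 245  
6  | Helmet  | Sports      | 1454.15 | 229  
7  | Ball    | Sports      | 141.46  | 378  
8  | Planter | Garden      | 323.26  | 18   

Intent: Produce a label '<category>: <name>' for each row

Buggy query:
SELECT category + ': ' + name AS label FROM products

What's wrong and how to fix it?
Bug: '+' is numeric addition; on text columns SQLite converts them to 0 instead of concatenating

Fix: Use the || operator for string concatenation

Corrected query:
SELECT category || ': ' || name AS label FROM products

Result:
label              
-------------------
Electronics: Webcam
Sports: Helmet     
Garden: Hose       
Office: Marker     
Office: Tape       
Sports: Helmet     
Sports: Ball       
Garden: Planter    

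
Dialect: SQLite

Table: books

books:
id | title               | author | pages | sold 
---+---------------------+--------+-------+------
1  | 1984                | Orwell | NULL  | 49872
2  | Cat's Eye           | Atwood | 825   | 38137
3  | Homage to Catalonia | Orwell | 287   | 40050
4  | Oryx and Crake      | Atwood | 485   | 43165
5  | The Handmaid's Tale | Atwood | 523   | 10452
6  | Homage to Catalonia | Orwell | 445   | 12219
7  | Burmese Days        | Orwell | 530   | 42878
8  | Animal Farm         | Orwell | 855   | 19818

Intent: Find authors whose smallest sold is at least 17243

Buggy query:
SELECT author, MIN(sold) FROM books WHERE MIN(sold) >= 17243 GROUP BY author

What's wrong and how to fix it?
Bug: Aggregates like MIN are computed per group after WHERE runs

Fix: Replace WHERE with HAVING after the GROUP BY

Corrected query:
SELECT author, MIN(sold) FROM books GROUP BY author HAVING MIN(sold) >= 17243

Result:
(no rows)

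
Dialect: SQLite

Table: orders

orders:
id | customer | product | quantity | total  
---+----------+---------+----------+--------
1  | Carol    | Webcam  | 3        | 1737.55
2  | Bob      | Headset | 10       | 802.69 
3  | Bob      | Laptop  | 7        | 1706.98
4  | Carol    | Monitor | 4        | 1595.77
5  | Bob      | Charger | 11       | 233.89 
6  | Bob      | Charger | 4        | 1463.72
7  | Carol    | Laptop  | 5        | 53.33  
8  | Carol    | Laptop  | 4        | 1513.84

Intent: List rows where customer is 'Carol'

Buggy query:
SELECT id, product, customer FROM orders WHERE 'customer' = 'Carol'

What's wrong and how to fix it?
Bug: Single quotes denote string literals in SQL; the column name is being compared as a constant string

Fix: Reference the column as customer without single quotes

Corrected query:
SELECT id, product, customer FROM orders WHERE customer = 'Carol'

Result:
id | product | customer
---+---------+---------
1  | Webcam  | Carol   
4  | Monitor | Carol   
7  | Laptop  | Carol   
8  | Laptop  | Carol   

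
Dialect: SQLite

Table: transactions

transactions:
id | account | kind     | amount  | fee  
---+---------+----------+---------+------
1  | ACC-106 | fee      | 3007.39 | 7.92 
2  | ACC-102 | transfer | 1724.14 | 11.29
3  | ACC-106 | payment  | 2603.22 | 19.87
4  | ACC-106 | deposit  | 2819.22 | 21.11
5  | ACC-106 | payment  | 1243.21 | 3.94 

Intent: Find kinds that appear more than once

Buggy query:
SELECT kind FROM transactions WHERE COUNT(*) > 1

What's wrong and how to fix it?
Bug: COUNT(*) is an aggregate and cannot be used in WHERE

Fix: Group first, then use HAVING for the count condition

Corrected query:
SELECT kind FROM transactions GROUP BY kind HAVING COUNT(*) > 1

Result:
kind   
-------
payment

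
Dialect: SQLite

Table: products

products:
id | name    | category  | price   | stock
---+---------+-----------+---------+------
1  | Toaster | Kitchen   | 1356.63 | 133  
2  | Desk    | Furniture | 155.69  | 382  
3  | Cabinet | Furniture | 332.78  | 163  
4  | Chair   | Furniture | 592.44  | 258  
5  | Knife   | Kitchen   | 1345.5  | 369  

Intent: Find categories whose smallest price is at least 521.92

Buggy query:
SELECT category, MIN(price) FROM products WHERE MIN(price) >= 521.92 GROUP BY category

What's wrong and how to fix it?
Bug: Aggregates like MIN are computed per group after WHERE runs

Fix: Replace WHERE with HAVING after the GROUP BY

Corrected query:
SELECT category, MIN(price) FROM products GROUP BY category HAVING MIN(price) >= 521.92

Result:
category | MIN(price)
---------+-----------
Kitchen  | 1345.5    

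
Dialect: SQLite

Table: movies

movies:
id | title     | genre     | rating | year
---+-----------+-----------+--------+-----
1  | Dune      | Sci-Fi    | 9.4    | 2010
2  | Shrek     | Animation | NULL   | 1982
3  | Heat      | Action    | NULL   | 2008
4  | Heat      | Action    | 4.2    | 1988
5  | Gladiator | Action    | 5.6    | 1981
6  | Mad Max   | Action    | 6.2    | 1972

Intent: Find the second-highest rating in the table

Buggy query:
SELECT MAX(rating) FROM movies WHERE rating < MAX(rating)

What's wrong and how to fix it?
Bug: The inner MAX is an aggregate inside WHERE, which is not allowed

Fix: Compute the overall MAX in a subquery, then take MAX of rows below it

Corrected query:
SELECT MAX(rating) FROM movies WHERE rating < (SELECT MAX(rating) FROM movies)

Result:
MAX(rating)
-----------
6.2        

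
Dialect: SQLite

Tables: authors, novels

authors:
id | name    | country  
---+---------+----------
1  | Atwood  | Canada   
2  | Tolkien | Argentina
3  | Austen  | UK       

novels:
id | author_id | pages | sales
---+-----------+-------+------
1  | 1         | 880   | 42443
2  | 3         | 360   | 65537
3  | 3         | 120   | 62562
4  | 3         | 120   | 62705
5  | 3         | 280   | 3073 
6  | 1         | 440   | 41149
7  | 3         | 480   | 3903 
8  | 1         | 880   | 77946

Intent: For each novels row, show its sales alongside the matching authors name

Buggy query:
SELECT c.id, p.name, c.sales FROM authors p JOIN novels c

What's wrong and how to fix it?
Bug: JOIN with no ON clause produces a cartesian product; every novels row pairs with every authors row

Fix: Specify the join condition linking the foreign key to the parent id

Corrected query:
SELECT c.id, p.name, c.sales FROM authors p JOIN novels c ON c.author_id = p.id

Result:
id | name   | sales
---+--------+------
1  | Atwood | 42443
2  | Austen | 65537
3  | Austen | 62562
4  | Austen | 62705
5  | Austen | 3073 
6  | Atwood | 41149
7  | Austen | 3903 
8  | Atwood | 77946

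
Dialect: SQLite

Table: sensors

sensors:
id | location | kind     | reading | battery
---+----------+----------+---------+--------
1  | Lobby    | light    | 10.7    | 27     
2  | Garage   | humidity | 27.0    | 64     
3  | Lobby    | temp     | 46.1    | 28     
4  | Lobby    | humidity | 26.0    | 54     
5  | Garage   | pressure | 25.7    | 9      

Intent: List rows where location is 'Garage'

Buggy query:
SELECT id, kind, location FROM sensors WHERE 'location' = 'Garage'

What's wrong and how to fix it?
Bug: Single quotes denote string literals in SQL; the column name is being compared as a constant string

Fix: Reference the column as location without single quotes

Corrected query:
SELECT id, kind, location FROM sensors WHERE location = 'Garage'

Result:
id | kind     | location
---+----------+---------
2  | humidity | Garage  
5  | pressure | Garage  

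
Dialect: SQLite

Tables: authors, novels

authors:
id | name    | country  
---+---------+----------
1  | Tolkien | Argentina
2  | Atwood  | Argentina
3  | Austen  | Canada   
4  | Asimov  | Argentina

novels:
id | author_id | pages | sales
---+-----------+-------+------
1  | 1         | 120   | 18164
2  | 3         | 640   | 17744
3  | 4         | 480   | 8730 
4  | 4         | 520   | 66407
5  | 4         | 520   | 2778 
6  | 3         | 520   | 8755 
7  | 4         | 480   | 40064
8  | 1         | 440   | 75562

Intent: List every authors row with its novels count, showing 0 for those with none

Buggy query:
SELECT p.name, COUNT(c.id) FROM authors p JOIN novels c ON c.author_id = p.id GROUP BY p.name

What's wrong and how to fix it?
Bug: An inner join excludes parents with zero children

Fix: Switch to LEFT JOIN to retain unmatched parent rows

Corrected query:
SELECT p.name, COUNT(c.id) FROM authors p LEFT JOIN novels c ON c.author_id = p.id GROUP BY p.name

Result:
name    | COUNT(c.id)
--------+------------
Asimov  | 4          
Atwood  | 0          
Austen  | 2          
Tolkien | 2          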